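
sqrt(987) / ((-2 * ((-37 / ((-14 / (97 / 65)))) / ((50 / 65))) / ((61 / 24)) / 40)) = -106750 * sqrt(987) / 10767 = -311.48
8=8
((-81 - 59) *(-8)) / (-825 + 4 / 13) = -14560 / 10721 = -1.36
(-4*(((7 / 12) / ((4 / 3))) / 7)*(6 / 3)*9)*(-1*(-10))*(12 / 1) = -540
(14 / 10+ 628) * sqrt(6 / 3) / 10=3147 * sqrt(2) / 50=89.01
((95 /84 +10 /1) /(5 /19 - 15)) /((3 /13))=-46189 /14112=-3.27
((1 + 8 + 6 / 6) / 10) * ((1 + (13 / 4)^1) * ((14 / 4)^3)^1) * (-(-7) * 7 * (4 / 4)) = 285719 / 32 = 8928.72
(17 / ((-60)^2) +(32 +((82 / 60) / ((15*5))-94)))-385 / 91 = -15492631 / 234000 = -66.21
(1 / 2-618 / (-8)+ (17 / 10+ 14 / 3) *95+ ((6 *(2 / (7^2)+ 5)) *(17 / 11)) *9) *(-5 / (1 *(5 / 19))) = -135582119 / 6468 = -20961.99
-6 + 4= -2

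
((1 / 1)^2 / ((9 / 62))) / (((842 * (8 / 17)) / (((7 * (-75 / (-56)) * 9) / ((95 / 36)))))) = 71145 / 127984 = 0.56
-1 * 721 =-721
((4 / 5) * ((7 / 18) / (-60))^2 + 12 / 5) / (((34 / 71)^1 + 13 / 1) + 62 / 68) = 4223593543 / 25324731000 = 0.17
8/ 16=1/ 2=0.50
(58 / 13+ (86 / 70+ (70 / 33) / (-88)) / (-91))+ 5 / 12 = 11249317 / 2312310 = 4.86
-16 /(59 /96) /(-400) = 96 /1475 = 0.07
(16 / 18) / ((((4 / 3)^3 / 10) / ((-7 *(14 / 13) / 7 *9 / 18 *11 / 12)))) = -385 / 208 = -1.85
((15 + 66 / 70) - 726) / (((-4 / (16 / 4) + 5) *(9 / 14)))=-4142 / 15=-276.13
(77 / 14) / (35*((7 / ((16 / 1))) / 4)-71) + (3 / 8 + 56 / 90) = 472207 / 515880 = 0.92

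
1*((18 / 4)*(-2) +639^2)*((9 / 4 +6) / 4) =1684287 / 2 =842143.50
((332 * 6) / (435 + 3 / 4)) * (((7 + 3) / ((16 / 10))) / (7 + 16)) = 1.24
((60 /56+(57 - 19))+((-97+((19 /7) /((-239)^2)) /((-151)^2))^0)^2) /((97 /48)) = 13464 /679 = 19.83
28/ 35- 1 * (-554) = 2774/ 5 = 554.80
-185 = -185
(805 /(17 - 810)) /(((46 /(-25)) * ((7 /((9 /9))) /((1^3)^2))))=125 /1586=0.08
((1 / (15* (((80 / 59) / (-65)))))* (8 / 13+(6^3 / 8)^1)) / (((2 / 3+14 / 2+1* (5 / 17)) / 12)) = -1080231 / 8120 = -133.03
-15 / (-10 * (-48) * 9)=-1 / 288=-0.00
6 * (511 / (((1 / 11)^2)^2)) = 44889306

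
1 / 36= 0.03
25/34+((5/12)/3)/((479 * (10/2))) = 215567/293148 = 0.74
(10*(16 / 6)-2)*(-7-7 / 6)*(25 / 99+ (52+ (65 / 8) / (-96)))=-2397045259 / 228096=-10508.93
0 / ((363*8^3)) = 0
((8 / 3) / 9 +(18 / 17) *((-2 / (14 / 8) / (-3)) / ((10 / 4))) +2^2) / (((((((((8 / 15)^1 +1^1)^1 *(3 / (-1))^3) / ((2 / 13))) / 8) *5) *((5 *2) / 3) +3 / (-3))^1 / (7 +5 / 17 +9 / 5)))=-442848608 / 6135303825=-0.07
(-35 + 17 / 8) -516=-4391 / 8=-548.88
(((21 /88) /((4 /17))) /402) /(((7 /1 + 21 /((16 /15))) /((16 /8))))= 17 /89914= 0.00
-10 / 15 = -2 / 3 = -0.67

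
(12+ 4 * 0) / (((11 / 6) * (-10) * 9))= -4 / 55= -0.07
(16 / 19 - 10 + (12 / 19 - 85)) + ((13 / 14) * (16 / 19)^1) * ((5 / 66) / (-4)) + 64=-6824 / 231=-29.54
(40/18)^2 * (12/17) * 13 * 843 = 5844800/153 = 38201.31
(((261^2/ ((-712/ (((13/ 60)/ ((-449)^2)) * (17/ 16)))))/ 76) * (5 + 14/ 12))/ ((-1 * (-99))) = -6876857/ 76799594516480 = -0.00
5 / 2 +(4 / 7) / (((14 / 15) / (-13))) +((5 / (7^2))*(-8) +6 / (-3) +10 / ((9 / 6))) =-473 / 294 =-1.61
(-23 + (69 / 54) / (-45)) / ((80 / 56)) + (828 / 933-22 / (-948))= -3026768149 / 199008900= -15.21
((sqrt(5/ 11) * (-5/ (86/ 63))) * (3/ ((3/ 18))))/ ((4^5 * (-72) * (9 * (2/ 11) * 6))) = 35 * sqrt(55)/ 4227072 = 0.00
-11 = -11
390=390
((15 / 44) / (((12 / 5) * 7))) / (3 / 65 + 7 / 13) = 1625 / 46816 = 0.03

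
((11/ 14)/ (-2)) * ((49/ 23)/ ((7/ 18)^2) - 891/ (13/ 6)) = 653103/ 4186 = 156.02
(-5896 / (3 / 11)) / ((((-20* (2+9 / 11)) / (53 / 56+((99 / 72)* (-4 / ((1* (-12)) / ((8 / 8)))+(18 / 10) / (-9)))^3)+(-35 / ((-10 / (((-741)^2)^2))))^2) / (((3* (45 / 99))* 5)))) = -9341319935200 / 70565515042013064017995599758223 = -0.00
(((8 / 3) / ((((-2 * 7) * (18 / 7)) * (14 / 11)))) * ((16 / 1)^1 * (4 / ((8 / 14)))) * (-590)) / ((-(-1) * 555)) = 20768 / 2997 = 6.93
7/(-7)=-1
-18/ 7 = -2.57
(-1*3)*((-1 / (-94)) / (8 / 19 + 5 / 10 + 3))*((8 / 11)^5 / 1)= -0.00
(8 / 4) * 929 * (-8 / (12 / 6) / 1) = -7432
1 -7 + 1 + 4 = -1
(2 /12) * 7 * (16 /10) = 28 /15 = 1.87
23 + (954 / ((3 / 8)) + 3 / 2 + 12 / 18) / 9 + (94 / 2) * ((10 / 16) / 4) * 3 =283339 / 864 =327.94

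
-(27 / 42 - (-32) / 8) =-65 / 14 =-4.64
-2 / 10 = -1 / 5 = -0.20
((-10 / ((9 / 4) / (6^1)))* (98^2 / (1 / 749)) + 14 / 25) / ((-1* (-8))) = -7193395979 / 300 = -23977986.60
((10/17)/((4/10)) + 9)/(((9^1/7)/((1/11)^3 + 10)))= 108402/1331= 81.44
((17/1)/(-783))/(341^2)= -17/91048023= -0.00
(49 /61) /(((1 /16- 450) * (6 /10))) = -3920 /1317417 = -0.00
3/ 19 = 0.16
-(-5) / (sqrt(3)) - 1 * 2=-2 + 5 * sqrt(3) / 3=0.89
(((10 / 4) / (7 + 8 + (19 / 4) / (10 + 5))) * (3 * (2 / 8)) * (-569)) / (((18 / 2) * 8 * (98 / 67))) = -953075 / 1440992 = -0.66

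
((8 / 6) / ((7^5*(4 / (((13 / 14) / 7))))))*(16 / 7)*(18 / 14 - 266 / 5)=-188968 / 605304105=-0.00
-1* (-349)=349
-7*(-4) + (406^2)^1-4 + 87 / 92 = 15167207 / 92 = 164860.95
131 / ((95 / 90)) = 124.11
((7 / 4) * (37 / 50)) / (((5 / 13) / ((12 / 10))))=10101 / 2500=4.04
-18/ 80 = -9/ 40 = -0.22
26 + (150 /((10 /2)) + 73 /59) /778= 1195295 /45902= 26.04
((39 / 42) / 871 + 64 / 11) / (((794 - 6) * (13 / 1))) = 60043 / 105697592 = 0.00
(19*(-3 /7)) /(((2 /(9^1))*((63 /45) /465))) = -1192725 /98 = -12170.66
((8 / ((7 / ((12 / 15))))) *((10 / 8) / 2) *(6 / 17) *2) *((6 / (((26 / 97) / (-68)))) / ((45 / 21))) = -18624 / 65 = -286.52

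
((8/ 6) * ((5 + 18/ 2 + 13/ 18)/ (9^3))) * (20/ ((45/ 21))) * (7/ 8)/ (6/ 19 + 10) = 5035/ 236196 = 0.02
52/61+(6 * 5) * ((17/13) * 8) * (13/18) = 41636/183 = 227.52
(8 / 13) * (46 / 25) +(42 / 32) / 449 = 2650537 / 2334800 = 1.14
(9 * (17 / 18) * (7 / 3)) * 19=2261 / 6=376.83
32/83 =0.39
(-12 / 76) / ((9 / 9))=-3 / 19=-0.16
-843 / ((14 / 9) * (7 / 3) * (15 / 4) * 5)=-15174 / 1225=-12.39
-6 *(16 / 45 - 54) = 4828 / 15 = 321.87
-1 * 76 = -76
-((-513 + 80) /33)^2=-187489 /1089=-172.17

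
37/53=0.70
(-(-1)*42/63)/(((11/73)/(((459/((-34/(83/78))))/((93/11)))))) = -6059/806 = -7.52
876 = 876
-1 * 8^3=-512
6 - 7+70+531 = 600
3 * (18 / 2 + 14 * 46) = 1959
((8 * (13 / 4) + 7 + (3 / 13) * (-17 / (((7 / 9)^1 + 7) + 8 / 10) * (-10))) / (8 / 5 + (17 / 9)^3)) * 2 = 687242880 / 76266073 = 9.01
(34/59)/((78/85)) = 0.63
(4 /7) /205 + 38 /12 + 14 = 147829 /8610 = 17.17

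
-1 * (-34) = 34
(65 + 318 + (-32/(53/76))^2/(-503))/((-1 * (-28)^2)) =-535236417/1107734768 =-0.48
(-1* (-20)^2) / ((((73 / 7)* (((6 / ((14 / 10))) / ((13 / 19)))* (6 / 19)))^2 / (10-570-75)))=257663315 / 431649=596.93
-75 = -75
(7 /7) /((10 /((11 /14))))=11 /140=0.08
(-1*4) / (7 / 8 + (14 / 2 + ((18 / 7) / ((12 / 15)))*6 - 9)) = -224 / 1017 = -0.22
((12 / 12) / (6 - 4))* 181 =90.50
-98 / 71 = -1.38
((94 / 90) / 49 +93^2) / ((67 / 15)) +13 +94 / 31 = 596098805 / 305319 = 1952.38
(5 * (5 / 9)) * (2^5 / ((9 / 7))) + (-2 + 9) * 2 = 83.14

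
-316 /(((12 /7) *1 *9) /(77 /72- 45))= 1749139 /1944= 899.76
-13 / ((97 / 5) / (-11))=715 / 97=7.37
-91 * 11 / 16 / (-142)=1001 / 2272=0.44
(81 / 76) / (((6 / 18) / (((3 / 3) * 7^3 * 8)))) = 166698 / 19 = 8773.58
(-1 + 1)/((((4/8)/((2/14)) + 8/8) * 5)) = 0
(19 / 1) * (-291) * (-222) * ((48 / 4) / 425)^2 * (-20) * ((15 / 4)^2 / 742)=-198844956 / 536095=-370.91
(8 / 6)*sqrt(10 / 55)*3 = 1.71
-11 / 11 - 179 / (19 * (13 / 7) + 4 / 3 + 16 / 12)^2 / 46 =-29298553 / 29219614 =-1.00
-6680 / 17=-392.94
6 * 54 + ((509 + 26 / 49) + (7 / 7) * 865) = 83228 / 49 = 1698.53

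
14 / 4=7 / 2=3.50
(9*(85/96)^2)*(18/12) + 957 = 1981611/2048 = 967.58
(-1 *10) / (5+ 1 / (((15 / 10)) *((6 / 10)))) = -18 / 11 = -1.64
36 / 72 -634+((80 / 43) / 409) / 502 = -5592964899 / 8828674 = -633.50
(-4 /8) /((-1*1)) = 1 /2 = 0.50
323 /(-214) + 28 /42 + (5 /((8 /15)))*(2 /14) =8927 /17976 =0.50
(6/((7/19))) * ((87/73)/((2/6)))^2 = 7765794/37303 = 208.18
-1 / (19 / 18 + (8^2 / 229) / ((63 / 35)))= -4122 / 4991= -0.83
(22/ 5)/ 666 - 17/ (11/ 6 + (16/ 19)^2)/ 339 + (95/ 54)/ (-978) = -90688805137/ 6079919974020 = -0.01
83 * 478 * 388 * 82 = 1262267984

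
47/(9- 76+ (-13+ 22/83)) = -3901/6618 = -0.59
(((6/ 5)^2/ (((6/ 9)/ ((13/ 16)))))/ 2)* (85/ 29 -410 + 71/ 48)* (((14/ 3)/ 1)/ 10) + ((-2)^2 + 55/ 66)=-448935839/ 2784000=-161.26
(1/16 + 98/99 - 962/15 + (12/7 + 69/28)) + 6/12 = -3237827/55440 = -58.40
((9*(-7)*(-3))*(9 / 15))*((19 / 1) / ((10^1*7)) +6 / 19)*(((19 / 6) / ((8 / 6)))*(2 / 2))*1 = 158.15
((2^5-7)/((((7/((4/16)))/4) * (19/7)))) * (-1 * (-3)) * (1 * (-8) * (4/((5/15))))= -7200/19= -378.95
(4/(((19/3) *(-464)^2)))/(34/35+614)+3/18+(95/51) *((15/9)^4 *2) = 2629038189505499/90930116830464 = 28.91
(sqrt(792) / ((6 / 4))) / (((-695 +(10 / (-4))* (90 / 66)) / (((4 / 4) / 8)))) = -11* sqrt(22) / 15365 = -0.00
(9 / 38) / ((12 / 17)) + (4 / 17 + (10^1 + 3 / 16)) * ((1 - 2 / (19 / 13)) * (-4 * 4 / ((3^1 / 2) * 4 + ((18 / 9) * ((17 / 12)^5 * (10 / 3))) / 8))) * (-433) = -14659849552983 / 5927414344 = -2473.23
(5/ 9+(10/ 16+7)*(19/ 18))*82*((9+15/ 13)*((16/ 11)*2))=270928/ 13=20840.62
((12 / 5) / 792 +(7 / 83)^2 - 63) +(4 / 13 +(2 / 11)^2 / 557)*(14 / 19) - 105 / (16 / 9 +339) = -665518152103521923 / 10551853045386510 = -63.07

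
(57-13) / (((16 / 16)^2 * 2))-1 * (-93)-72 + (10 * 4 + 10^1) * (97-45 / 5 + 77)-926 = 7367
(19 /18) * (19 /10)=361 /180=2.01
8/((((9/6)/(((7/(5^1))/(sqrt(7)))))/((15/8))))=2 * sqrt(7)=5.29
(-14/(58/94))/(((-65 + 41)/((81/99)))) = 987/1276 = 0.77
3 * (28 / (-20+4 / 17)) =-17 / 4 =-4.25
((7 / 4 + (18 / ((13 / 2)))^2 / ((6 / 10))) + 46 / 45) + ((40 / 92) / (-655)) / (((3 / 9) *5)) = 1425507199 / 91655460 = 15.55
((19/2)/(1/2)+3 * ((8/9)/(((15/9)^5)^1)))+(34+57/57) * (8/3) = 1055069/9375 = 112.54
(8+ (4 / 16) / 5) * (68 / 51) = 161 / 15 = 10.73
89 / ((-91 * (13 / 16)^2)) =-22784 / 15379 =-1.48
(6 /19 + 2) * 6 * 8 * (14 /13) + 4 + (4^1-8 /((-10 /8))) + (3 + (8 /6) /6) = 1526431 /11115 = 137.33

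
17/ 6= 2.83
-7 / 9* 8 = -56 / 9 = -6.22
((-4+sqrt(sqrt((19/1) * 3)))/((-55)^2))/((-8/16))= 0.00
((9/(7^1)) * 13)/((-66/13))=-507/154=-3.29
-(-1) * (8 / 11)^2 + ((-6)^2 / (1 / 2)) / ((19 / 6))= 23.27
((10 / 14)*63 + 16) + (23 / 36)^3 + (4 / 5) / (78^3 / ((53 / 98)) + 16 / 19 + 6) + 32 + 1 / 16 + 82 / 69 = 224041120872386477 / 2370512327302080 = 94.51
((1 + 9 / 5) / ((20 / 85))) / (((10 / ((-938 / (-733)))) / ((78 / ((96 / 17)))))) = 21.03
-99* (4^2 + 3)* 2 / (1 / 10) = -37620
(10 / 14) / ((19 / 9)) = 0.34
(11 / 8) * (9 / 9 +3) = 11 / 2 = 5.50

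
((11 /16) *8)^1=11 /2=5.50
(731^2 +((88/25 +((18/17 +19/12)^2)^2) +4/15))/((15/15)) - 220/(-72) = 534416.58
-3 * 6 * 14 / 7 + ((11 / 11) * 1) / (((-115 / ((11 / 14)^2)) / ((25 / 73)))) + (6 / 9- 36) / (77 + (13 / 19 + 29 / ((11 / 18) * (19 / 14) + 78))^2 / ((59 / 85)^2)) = -33649319088723770497 / 923229153788129244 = -36.45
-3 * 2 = -6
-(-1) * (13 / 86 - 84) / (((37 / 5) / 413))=-14890715 / 3182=-4679.67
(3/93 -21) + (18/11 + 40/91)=-586232/31031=-18.89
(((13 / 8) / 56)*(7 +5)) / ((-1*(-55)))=39 / 6160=0.01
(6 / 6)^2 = 1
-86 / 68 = -1.26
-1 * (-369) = 369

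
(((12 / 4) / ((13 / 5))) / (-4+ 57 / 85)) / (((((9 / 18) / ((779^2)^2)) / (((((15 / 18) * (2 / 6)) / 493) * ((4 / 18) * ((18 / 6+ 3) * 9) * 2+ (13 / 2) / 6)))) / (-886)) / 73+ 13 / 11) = -251371355411338970374875 / 857207687362430932339747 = -0.29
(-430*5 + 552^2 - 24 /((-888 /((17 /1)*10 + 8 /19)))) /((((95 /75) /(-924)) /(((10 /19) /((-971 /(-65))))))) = -7776061.12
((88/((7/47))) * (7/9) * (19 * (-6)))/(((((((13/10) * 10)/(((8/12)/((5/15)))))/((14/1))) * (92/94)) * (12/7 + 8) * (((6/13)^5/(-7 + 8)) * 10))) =-646117481009/11401560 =-56669.22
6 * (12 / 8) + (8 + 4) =21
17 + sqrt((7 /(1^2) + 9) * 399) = 17 + 4 * sqrt(399) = 96.90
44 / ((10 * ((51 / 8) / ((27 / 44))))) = 36 / 85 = 0.42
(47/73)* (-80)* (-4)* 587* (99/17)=874019520/1241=704286.48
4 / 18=2 / 9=0.22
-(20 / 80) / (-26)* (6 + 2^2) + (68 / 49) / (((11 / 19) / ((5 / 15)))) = 75269 / 84084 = 0.90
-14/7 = -2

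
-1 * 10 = -10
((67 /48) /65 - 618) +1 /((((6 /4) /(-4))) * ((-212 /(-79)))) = -102353249 /165360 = -618.97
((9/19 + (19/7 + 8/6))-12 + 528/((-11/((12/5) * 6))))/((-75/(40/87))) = 11150912/2603475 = 4.28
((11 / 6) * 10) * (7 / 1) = 385 / 3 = 128.33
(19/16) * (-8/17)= -19/34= -0.56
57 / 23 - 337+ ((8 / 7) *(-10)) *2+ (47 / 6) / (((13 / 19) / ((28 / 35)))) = -10932364 / 31395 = -348.22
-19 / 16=-1.19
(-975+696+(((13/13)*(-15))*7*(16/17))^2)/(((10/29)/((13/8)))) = 1033646913/23120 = 44707.91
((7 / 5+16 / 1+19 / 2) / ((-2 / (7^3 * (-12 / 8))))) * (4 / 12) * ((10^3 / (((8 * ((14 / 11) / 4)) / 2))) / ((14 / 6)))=1553475 / 2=776737.50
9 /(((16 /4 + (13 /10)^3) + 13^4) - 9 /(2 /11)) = 1000 /3168633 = 0.00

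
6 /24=1 /4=0.25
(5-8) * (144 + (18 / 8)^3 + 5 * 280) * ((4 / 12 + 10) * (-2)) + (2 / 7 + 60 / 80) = 21601497 / 224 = 96435.25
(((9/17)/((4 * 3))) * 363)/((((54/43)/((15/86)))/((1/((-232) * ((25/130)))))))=-0.05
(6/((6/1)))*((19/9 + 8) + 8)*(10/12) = 815/54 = 15.09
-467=-467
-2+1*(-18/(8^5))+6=65527/16384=4.00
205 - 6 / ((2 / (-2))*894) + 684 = 132462 / 149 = 889.01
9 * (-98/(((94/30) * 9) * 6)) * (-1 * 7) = 1715/47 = 36.49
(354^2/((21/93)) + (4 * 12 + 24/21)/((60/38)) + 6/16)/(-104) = -466201979/87360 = -5336.56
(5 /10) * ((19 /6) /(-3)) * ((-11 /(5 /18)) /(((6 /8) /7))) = 2926 /15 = 195.07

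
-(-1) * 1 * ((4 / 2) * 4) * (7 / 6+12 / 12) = 52 / 3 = 17.33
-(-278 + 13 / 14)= 3879 / 14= 277.07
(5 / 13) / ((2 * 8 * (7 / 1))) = 5 / 1456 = 0.00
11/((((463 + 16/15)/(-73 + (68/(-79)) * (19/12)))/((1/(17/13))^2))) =-163815080/158926591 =-1.03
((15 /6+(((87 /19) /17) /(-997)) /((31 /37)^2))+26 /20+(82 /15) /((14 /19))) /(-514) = -364545263983 /16702192560270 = -0.02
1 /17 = 0.06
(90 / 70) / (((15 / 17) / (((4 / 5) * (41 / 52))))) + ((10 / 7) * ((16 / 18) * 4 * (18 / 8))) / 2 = 15091 / 2275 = 6.63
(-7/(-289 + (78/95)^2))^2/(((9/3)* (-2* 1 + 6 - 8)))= -3991080625/81253653406572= -0.00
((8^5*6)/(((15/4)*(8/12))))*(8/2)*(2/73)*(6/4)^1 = 4718592/365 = 12927.65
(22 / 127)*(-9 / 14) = -99 / 889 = -0.11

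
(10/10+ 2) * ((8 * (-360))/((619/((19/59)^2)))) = -3119040/2154739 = -1.45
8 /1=8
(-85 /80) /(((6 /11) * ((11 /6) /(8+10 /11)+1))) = -9163 /5672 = -1.62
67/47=1.43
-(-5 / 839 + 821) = -688814 / 839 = -820.99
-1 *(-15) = 15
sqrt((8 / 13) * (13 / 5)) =2 * sqrt(10) / 5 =1.26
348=348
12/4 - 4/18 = 25/9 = 2.78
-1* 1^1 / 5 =-1 / 5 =-0.20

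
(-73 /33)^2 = 5329 /1089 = 4.89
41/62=0.66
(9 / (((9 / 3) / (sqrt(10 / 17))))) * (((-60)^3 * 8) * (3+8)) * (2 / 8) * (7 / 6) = -16632000 * sqrt(170) / 17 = -12756161.69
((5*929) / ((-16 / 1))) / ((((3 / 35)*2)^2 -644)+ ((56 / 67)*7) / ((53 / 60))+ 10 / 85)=343495775875 / 753965586208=0.46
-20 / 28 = -5 / 7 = -0.71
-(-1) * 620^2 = 384400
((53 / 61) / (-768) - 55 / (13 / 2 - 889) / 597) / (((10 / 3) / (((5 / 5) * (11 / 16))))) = -37174929 / 175516344320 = -0.00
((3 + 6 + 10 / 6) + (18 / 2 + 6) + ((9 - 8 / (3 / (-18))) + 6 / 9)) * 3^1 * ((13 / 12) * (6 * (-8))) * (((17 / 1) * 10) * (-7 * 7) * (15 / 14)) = 116025000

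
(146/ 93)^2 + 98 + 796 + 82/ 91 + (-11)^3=-341295809/ 787059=-433.63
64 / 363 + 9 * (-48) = -156752 / 363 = -431.82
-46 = -46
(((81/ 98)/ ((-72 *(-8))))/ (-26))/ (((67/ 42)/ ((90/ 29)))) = -1215/ 11316032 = -0.00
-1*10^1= -10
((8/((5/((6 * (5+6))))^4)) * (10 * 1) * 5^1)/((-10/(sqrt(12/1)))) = -303595776 * sqrt(3)/125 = -4206746.47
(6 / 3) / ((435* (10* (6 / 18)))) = 1 / 725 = 0.00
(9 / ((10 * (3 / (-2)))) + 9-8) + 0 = 2 / 5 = 0.40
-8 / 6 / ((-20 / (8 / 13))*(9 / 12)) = 32 / 585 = 0.05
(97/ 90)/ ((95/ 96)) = 1552/ 1425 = 1.09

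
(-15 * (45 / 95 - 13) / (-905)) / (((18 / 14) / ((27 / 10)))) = -7497 / 17195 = -0.44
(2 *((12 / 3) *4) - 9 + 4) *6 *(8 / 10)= 648 / 5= 129.60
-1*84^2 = -7056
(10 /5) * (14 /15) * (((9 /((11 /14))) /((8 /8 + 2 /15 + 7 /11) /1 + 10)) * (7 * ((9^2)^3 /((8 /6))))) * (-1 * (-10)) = 49216751010 /971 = 50686664.27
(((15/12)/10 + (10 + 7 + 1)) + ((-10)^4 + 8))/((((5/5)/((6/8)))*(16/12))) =721881/128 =5639.70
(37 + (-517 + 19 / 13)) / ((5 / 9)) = -55989 / 65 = -861.37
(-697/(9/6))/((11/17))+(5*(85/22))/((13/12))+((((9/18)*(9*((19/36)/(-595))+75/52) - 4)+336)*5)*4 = 303960421/51051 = 5954.05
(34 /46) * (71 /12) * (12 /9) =1207 /207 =5.83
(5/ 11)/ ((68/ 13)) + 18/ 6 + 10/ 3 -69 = -140429/ 2244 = -62.58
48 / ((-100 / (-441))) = 5292 / 25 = 211.68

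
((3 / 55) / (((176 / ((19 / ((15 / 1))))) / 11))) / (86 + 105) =19 / 840400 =0.00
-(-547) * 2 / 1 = 1094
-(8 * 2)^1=-16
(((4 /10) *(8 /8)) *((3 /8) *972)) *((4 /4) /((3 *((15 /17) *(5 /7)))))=9639 /125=77.11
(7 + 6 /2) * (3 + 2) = 50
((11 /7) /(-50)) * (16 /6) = -44 /525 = -0.08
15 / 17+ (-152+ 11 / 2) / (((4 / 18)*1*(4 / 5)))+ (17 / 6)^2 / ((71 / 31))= -142466083 / 173808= -819.68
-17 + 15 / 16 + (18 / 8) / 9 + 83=67.19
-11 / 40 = -0.28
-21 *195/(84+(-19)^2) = -9.20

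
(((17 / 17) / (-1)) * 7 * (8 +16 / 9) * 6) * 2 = -2464 / 3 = -821.33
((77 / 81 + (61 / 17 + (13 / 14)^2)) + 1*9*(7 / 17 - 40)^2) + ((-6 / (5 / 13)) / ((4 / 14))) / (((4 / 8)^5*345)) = 14105.39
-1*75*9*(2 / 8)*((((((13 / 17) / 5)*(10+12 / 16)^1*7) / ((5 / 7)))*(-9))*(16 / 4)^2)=6656013 / 17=391530.18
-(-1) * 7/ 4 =1.75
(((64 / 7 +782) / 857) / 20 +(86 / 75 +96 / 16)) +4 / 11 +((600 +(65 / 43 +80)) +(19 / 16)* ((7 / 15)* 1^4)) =2348186123047 / 3405032400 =689.62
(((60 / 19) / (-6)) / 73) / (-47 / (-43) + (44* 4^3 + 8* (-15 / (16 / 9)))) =-172 / 65595391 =-0.00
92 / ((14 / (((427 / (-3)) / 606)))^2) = 0.03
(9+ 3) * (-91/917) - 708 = -92904/131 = -709.19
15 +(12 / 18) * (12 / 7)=113 / 7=16.14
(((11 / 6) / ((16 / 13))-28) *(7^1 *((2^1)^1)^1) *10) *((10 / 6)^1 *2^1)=-445375 / 36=-12371.53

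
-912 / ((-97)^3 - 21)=456 / 456347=0.00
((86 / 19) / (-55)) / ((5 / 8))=-688 / 5225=-0.13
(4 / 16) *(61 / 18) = 61 / 72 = 0.85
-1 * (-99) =99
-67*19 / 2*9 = -11457 / 2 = -5728.50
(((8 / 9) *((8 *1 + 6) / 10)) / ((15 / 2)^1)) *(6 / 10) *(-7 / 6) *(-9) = 392 / 375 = 1.05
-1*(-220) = 220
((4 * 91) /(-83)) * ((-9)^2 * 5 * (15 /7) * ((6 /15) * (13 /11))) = -1799.21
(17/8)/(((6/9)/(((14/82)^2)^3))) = 6000099/76001667856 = 0.00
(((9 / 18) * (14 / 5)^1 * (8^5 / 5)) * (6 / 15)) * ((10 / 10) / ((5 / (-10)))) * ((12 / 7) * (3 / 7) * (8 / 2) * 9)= -169869312 / 875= -194136.36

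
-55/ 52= -1.06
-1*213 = -213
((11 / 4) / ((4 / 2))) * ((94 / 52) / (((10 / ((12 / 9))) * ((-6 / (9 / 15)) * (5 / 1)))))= -0.01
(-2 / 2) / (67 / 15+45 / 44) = -660 / 3623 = -0.18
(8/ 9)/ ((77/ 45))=0.52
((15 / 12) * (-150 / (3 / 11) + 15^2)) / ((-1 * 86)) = 1625 / 344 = 4.72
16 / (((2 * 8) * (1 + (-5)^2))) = 1 / 26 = 0.04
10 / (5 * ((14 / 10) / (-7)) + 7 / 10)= -100 / 3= -33.33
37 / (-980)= -37 / 980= -0.04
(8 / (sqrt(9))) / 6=4 / 9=0.44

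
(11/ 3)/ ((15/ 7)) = 1.71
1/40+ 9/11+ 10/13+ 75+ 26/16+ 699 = 777.24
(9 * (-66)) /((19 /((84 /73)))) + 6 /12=-35.47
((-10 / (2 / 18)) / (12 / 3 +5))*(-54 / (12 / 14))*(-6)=-3780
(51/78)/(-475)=-17/12350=-0.00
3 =3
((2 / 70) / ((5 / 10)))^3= 8 / 42875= 0.00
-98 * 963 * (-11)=1038114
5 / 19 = 0.26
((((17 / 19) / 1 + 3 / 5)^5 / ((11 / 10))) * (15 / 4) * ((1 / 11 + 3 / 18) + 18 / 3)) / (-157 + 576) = 5961173775704 / 15691967900125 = 0.38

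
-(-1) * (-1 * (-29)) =29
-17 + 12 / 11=-175 / 11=-15.91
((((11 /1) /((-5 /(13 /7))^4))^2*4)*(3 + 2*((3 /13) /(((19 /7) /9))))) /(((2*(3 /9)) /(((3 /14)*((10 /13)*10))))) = 23527624024476 /11979977078125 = 1.96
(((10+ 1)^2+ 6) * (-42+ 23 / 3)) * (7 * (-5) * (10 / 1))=4578350 / 3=1526116.67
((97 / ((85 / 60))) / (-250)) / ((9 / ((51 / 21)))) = -194 / 2625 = -0.07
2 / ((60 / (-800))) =-80 / 3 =-26.67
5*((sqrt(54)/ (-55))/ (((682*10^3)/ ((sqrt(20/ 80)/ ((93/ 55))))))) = -sqrt(6)/ 8456800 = -0.00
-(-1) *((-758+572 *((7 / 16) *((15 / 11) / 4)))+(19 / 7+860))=21283 / 112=190.03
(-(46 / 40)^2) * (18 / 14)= -4761 / 2800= -1.70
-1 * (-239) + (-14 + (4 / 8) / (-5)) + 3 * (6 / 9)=2269 / 10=226.90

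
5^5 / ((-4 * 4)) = -3125 / 16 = -195.31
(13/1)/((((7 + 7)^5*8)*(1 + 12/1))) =1/4302592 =0.00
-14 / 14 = -1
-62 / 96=-31 / 48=-0.65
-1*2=-2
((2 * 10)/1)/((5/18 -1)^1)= -360/13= -27.69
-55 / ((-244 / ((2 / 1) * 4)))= 110 / 61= 1.80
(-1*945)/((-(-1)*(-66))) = 315/22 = 14.32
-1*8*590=-4720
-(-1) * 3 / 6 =0.50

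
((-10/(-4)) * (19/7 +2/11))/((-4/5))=-5575/616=-9.05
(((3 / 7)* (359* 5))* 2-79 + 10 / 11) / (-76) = -112457 / 5852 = -19.22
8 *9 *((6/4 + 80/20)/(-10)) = -198/5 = -39.60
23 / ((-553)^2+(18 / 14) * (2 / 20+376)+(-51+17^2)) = 1610 / 21457139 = 0.00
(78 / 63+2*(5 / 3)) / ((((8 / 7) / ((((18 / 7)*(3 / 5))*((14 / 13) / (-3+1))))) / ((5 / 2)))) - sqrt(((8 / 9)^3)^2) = -85388 / 9477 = -9.01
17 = 17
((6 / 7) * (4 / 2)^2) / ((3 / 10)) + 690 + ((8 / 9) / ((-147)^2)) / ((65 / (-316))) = 8866941922 / 12641265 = 701.43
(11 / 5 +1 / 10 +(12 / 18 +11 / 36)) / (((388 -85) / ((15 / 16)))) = 589 / 58176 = 0.01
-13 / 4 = -3.25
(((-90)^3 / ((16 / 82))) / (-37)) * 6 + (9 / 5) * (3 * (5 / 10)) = 605860.81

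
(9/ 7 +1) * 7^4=5488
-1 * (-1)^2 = -1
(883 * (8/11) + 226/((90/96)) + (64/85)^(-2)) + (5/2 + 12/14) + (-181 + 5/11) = 3348630827/4730880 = 707.82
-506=-506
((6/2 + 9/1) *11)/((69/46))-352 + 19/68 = -17933/68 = -263.72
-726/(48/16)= -242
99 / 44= 2.25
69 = 69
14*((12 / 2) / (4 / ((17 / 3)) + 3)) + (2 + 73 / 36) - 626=-21575 / 36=-599.31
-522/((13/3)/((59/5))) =-1421.45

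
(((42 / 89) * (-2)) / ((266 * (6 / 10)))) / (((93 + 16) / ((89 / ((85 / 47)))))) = -94 / 35207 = -0.00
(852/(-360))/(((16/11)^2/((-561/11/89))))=146047/227840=0.64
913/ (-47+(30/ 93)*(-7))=-28303/ 1527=-18.54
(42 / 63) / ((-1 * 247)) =-2 / 741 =-0.00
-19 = -19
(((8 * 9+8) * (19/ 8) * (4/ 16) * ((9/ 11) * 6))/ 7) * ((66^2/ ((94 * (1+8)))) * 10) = 564300/ 329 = 1715.20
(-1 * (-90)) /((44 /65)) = 2925 /22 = 132.95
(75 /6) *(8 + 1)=225 /2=112.50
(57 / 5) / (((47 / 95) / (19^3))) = 7428297 / 47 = 158048.87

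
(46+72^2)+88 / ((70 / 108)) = 187802 / 35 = 5365.77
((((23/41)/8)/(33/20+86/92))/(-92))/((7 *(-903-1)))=115/2467869376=0.00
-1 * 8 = -8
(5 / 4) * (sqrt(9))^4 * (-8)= -810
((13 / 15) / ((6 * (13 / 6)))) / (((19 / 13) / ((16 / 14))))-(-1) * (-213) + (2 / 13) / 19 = -5522593 / 25935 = -212.94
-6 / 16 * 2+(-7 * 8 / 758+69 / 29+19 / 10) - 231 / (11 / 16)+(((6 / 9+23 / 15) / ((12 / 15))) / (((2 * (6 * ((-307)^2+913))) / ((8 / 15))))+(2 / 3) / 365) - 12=-1183802482840501 / 3435865405470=-344.54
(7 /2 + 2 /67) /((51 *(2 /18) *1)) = 1419 /2278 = 0.62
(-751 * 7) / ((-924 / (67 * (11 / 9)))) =50317 / 108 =465.90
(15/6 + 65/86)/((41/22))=3080/1763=1.75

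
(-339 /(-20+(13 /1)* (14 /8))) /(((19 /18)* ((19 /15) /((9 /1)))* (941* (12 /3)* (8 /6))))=-1235655 /7473422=-0.17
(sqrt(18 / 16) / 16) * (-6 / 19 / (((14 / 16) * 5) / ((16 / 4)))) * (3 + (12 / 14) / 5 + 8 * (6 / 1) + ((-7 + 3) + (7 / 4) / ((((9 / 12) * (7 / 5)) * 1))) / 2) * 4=-3.83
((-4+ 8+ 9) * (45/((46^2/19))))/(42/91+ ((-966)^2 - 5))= 144495/25669130404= 0.00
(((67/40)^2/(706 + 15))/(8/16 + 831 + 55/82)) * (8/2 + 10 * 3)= 184049/1157637600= 0.00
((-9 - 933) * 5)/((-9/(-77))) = -120890/3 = -40296.67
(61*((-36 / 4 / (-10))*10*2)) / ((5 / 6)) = 6588 / 5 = 1317.60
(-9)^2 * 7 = 567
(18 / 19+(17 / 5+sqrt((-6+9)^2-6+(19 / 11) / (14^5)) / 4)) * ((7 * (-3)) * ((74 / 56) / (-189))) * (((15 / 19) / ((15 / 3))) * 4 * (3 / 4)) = 481 * sqrt(16172926) / 64231552+2183 / 7220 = 0.33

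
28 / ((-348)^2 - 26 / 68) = 952 / 4117523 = 0.00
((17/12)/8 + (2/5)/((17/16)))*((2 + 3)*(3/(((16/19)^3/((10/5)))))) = 27.81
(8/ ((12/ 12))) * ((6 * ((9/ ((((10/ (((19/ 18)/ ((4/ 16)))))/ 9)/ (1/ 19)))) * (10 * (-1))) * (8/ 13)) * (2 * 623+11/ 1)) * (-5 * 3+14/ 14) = 121637376/ 13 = 9356721.23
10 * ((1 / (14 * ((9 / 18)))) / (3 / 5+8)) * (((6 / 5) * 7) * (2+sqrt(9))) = 300 / 43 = 6.98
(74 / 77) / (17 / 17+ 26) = 74 / 2079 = 0.04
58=58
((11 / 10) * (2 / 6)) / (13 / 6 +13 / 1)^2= 66 / 41405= 0.00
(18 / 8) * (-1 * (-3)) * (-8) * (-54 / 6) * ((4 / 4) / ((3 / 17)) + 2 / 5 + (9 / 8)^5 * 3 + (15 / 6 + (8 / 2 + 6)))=954430533 / 81920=11650.76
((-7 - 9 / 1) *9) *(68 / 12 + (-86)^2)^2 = -7888992400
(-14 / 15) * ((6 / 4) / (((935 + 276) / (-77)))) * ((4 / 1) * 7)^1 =2156 / 865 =2.49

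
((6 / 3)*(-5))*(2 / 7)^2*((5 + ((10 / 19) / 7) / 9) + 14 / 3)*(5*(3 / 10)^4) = -104229 / 325850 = -0.32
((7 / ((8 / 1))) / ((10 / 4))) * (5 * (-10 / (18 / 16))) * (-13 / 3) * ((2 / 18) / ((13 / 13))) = 1820 / 243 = 7.49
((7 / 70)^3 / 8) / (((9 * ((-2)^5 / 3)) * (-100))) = 1 / 76800000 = 0.00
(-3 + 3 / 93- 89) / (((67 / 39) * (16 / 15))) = -50.19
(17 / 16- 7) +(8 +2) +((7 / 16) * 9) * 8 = 35.56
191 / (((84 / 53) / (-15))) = -1807.68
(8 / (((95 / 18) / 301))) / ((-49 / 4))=-24768 / 665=-37.25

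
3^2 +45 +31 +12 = 97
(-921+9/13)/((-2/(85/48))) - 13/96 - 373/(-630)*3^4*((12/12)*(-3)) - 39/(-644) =96288929/143520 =670.91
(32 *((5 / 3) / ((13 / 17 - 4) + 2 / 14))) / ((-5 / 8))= 1904 / 69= 27.59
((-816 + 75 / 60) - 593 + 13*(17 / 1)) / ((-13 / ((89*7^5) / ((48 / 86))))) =305328886583 / 1248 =244654556.56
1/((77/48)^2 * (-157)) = -2304/930853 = -0.00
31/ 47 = 0.66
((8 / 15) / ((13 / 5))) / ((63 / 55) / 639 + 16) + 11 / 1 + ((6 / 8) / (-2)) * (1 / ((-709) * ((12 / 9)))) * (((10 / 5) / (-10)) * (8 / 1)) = 380543218403 / 34556560740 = 11.01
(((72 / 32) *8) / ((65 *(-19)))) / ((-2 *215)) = 9 / 265525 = 0.00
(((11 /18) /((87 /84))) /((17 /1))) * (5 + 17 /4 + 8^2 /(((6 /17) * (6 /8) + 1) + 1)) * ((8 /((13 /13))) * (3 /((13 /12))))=184848 /6409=28.84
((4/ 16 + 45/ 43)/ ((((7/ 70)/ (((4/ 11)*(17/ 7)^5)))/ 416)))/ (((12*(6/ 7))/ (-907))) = -149334482272040/ 10221057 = -14610473.48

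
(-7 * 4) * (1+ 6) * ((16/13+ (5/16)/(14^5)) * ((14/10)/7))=-137683009/2853760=-48.25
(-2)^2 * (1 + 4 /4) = 8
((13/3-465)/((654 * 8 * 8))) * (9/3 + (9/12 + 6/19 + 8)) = -633647/4771584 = -0.13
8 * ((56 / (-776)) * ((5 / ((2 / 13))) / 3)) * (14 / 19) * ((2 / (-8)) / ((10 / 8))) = 5096 / 5529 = 0.92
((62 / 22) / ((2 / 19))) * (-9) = -5301 / 22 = -240.95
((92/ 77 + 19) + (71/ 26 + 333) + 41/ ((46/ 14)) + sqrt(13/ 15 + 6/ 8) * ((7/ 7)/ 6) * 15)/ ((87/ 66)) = 11 * sqrt(1455)/ 174 + 16963523/ 60697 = 281.89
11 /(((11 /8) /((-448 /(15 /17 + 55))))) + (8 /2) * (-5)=-39964 /475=-84.13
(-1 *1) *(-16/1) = 16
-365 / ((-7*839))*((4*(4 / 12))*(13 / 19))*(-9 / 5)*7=-11388 / 15941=-0.71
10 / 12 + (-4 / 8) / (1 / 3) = -2 / 3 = -0.67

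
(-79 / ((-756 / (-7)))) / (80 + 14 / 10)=-395 / 43956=-0.01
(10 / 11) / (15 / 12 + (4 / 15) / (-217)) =0.73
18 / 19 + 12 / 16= 1.70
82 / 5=16.40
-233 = -233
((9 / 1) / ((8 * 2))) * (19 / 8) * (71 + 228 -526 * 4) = -2411.37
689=689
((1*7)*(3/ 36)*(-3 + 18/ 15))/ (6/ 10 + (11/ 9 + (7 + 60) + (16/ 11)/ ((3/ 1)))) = -297/ 19604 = -0.02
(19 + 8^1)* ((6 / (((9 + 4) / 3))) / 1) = 486 / 13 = 37.38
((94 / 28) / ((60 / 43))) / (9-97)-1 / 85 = -49141 / 1256640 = -0.04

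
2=2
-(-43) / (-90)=-43 / 90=-0.48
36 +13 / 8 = 301 / 8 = 37.62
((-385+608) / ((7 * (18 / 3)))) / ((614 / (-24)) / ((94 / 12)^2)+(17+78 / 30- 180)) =-2463035 / 74601366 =-0.03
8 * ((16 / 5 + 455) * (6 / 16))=6873 / 5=1374.60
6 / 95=0.06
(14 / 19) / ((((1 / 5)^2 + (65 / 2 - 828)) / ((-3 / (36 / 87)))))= 5075 / 755687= 0.01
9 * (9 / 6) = 27 / 2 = 13.50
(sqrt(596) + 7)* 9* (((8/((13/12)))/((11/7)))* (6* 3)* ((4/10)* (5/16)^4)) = 1488375/73216 + 212625* sqrt(149)/36608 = 91.23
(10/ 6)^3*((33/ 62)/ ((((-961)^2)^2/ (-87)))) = -39875/ 158637732964026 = -0.00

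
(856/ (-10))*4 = -342.40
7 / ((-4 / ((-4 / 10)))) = 7 / 10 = 0.70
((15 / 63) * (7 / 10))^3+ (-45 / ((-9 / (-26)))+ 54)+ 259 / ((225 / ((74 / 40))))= -1994377 / 27000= -73.87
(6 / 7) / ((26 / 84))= 36 / 13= 2.77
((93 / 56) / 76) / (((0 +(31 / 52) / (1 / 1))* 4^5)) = 39 / 1089536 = 0.00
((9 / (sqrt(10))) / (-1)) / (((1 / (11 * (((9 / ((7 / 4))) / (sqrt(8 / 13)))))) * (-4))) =891 * sqrt(65) / 140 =51.31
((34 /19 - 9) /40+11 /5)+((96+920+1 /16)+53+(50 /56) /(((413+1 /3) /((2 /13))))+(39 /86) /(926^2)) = 529188108603580 /494068453333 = 1071.08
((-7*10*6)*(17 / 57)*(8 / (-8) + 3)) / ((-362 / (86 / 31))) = 204680 / 106609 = 1.92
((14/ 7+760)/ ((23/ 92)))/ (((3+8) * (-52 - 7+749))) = 508/ 1265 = 0.40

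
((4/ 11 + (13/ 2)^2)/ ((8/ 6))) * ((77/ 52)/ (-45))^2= 13475/ 389376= 0.03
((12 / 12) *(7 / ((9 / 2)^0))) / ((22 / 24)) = 84 / 11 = 7.64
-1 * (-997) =997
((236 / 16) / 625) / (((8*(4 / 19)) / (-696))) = -97527 / 10000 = -9.75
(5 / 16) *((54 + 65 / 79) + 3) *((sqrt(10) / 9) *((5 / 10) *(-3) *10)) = -14275 *sqrt(10) / 474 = -95.24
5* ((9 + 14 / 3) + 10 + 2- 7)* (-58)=-16240 / 3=-5413.33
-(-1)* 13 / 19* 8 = 104 / 19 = 5.47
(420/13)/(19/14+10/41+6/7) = 241080/18343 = 13.14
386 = 386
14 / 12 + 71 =433 / 6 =72.17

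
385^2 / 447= 148225 / 447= 331.60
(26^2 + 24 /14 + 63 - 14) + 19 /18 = 727.77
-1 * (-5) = 5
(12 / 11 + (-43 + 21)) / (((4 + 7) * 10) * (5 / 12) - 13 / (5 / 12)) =-6900 / 4829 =-1.43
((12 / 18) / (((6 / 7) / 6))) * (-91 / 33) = -12.87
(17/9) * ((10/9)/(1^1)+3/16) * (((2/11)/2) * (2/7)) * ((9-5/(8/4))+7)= 0.86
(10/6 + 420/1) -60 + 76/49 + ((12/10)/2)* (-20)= 51629/147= 351.22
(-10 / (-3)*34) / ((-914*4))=-85 / 2742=-0.03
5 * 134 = 670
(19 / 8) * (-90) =-855 / 4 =-213.75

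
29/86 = 0.34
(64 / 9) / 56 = 8 / 63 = 0.13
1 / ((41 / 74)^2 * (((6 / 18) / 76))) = 1248528 / 1681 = 742.73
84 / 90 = 14 / 15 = 0.93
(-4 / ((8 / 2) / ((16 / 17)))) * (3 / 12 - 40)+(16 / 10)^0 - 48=-163 / 17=-9.59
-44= -44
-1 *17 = -17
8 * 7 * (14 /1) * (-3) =-2352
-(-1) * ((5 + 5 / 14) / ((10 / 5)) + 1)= 103 / 28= 3.68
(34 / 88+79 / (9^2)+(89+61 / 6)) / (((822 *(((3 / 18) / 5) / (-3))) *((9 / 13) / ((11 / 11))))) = -23288395 / 1464804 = -15.90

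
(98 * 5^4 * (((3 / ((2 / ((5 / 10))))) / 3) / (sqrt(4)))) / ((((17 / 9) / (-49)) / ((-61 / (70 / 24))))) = 70615125 / 17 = 4153830.88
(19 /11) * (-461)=-8759 /11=-796.27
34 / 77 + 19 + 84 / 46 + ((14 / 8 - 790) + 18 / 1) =-5305791 / 7084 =-748.98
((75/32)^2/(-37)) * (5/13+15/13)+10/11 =921985/1354496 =0.68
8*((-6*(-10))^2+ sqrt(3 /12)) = 28804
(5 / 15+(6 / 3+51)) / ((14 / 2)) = 7.62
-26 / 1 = -26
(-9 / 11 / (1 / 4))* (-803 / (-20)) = -657 / 5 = -131.40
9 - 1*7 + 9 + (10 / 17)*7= 257 / 17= 15.12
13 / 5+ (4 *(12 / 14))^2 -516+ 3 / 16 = -1965713 / 3920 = -501.46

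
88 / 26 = 44 / 13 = 3.38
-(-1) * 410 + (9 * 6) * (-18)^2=17906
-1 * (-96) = 96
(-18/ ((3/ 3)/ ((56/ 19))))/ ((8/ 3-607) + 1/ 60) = 60480/ 688921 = 0.09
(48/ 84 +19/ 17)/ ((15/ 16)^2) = 17152/ 8925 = 1.92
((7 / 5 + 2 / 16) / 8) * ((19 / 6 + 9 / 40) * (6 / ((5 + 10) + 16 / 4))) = 24827 / 121600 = 0.20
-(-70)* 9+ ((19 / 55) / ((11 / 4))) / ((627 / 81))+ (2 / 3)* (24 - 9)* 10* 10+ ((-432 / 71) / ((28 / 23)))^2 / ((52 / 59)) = 35439100167466 / 21369983635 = 1658.36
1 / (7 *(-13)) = -1 / 91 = -0.01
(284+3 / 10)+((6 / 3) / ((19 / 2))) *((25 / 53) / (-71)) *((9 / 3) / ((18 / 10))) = 609792913 / 2144910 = 284.30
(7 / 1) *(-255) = -1785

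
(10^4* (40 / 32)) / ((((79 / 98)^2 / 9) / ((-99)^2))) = 10589490450000 / 6241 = 1696761809.00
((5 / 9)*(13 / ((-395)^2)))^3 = 2197 / 22151344384351125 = 0.00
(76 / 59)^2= 1.66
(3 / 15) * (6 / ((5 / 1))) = 6 / 25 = 0.24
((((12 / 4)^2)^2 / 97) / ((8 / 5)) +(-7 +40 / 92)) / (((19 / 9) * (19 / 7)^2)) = -47566701 / 122419432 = -0.39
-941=-941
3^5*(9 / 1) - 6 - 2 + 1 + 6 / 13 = 28346 / 13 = 2180.46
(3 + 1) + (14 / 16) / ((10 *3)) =967 / 240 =4.03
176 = 176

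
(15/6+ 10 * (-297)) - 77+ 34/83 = -505319/166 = -3044.09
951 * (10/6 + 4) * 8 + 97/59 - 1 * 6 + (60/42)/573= 10201381451/236649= 43107.65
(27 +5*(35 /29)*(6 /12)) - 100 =-69.98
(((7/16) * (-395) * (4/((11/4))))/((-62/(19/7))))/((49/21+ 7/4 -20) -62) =-9006/63767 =-0.14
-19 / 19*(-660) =660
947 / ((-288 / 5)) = -4735 / 288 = -16.44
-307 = -307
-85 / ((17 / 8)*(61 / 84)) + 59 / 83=-275281 / 5063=-54.37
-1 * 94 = -94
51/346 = 0.15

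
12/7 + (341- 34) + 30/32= 34681/112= 309.65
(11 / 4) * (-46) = -253 / 2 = -126.50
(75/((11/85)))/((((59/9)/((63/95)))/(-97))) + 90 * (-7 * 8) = -132271965/12331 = -10726.78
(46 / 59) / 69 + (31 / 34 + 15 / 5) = 23609 / 6018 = 3.92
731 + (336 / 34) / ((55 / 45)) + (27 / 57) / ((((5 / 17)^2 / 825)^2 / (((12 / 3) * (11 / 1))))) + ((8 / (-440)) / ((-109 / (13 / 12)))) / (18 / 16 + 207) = 18335490054809575123 / 9672243075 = 1895681271.93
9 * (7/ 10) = 63/ 10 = 6.30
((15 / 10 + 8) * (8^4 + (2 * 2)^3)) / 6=19760 / 3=6586.67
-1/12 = -0.08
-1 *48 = -48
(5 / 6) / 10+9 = 109 / 12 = 9.08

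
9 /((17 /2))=18 /17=1.06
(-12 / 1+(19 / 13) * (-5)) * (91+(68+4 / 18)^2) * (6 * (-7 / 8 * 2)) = 675332819 / 702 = 962012.56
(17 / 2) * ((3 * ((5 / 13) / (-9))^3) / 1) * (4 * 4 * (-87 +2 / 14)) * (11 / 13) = 113696000 / 48582261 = 2.34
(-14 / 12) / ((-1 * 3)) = 7 / 18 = 0.39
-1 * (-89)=89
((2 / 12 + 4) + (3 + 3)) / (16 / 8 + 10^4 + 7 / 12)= 122 / 120031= 0.00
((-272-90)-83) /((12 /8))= -890 /3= -296.67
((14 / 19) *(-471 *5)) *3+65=-97675 / 19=-5140.79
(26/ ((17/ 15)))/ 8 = 195/ 68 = 2.87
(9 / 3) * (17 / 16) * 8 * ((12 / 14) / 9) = 17 / 7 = 2.43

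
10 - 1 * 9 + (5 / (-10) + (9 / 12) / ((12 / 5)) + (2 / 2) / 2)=1.31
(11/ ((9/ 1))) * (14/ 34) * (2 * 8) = 1232/ 153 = 8.05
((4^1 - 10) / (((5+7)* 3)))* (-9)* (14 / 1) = 21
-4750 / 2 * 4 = -9500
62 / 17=3.65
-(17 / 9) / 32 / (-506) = 17 / 145728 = 0.00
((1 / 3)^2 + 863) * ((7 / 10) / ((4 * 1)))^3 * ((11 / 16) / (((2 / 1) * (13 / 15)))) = 3663583 / 1996800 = 1.83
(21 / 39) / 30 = 7 / 390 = 0.02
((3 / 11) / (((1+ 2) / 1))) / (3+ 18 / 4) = 0.01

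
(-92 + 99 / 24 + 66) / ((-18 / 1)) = 175 / 144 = 1.22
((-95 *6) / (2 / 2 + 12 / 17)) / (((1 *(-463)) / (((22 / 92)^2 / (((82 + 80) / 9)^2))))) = 0.00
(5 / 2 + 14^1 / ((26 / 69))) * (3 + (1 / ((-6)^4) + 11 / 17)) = 82860439 / 572832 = 144.65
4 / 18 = 2 / 9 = 0.22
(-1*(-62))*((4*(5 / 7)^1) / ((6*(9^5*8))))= 0.00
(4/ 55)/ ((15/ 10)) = 8/ 165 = 0.05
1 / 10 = 0.10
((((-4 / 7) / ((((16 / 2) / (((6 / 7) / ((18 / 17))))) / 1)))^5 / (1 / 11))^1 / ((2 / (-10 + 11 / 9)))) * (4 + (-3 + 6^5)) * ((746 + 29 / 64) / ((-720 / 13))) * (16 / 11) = -77394771781515617 / 16266855353978880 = -4.76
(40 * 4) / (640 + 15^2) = 32 / 173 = 0.18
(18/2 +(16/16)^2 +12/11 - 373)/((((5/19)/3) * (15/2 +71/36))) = -8169012/18755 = -435.56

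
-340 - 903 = -1243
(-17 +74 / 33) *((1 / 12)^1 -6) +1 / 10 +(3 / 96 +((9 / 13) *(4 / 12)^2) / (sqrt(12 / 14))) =87.53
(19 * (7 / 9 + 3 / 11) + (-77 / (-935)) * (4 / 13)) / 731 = 2186252 / 79967745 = 0.03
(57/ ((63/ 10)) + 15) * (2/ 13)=1010/ 273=3.70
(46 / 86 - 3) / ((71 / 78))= -8268 / 3053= -2.71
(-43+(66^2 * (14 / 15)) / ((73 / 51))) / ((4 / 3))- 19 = 3035359 / 1460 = 2079.01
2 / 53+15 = 797 / 53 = 15.04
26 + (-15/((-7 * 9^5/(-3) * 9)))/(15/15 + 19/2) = 225685268/8680203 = 26.00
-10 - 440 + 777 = 327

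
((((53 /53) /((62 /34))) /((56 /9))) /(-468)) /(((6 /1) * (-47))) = 17 /25456704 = 0.00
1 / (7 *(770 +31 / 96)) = 96 / 517657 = 0.00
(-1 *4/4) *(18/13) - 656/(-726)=-2270/4719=-0.48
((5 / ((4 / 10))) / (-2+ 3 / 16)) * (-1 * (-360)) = -72000 / 29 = -2482.76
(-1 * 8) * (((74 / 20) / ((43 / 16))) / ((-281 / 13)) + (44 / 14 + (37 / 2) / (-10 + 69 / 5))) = -510883188 / 8035195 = -63.58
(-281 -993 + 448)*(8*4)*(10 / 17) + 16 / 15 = -3964528 / 255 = -15547.17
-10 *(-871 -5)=8760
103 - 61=42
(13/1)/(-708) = -13/708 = -0.02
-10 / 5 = -2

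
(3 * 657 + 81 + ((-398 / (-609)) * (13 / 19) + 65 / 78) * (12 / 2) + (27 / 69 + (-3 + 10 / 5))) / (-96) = -60887511 / 2838752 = -21.45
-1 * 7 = -7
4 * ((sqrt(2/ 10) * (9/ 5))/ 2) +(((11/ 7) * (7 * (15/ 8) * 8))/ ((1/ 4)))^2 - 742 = 434859.61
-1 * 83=-83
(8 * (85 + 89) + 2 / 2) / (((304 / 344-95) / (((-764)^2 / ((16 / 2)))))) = -4370350838 / 4047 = -1079898.90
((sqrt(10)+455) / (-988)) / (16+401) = -35 / 31692- sqrt(10) / 411996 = -0.00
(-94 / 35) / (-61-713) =47 / 13545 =0.00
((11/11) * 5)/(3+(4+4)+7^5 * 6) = 5/100853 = 0.00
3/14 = 0.21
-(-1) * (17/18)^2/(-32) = -289/10368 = -0.03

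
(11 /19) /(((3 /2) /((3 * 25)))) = 550 /19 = 28.95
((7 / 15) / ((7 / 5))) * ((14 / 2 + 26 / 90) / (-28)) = -82 / 945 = -0.09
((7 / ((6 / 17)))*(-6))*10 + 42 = -1148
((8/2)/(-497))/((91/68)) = -272/45227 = -0.01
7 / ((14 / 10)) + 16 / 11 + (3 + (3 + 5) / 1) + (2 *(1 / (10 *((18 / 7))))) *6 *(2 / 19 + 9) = 68041 / 3135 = 21.70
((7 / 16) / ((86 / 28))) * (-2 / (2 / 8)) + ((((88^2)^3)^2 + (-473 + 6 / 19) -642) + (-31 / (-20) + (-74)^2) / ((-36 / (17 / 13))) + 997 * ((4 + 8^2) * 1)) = 42288800233515211171993223239 / 196080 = 215671155821681003529137.20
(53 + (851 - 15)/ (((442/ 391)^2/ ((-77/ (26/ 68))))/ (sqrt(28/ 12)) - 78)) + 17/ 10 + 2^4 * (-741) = -386560424808702767/ 32726027549735 + 1881416537 * sqrt(21)/ 15104320407570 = -11812.02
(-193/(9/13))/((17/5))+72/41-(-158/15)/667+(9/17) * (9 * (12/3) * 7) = 1112762983/20920455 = 53.19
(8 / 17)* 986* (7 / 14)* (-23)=-5336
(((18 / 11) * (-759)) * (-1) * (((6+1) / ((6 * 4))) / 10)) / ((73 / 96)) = 17388 / 365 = 47.64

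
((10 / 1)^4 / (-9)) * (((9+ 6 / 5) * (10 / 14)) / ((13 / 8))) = -1360000 / 273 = -4981.68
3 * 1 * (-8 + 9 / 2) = -21 / 2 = -10.50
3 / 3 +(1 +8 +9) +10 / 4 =43 / 2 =21.50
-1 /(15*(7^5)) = -1 /252105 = -0.00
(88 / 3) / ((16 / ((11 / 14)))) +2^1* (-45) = -7439 / 84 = -88.56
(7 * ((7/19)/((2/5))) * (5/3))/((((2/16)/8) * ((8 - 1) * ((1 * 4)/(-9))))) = -4200/19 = -221.05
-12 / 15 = -4 / 5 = -0.80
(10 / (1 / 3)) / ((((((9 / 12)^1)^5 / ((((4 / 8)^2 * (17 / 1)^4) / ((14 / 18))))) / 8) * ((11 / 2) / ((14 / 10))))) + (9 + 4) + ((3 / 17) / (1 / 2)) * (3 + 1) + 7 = 11631504580 / 1683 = 6911173.25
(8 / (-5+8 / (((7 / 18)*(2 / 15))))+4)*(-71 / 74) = -3.89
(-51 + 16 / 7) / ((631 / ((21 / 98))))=-1023 / 61838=-0.02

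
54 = 54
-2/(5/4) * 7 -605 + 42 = -2871/5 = -574.20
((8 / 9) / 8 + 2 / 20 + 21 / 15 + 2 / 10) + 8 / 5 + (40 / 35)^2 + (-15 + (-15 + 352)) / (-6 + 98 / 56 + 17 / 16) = -7219789 / 74970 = -96.30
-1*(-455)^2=-207025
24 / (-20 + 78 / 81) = -324 / 257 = -1.26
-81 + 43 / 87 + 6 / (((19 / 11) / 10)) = -75656 / 1653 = -45.77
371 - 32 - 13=326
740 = 740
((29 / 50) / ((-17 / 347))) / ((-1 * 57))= 10063 / 48450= 0.21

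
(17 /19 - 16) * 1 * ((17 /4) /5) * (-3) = 14637 /380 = 38.52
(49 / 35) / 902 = 0.00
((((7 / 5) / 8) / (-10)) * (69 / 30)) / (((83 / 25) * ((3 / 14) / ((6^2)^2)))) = -30429 / 415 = -73.32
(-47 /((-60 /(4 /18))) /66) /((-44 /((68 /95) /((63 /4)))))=-0.00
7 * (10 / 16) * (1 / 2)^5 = 35 / 256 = 0.14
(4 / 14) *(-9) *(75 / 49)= -1350 / 343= -3.94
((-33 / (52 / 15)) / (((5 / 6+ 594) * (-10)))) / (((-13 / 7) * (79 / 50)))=-51975 / 95299438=-0.00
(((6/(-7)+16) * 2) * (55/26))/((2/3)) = 8745/91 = 96.10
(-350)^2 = 122500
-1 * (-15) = 15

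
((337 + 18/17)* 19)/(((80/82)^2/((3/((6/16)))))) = 183553433/3400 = 53986.30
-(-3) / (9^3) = 1 / 243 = 0.00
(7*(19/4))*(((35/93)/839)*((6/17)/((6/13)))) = 60515/5305836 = 0.01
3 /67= 0.04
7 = 7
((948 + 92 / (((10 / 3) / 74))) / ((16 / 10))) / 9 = 623 / 3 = 207.67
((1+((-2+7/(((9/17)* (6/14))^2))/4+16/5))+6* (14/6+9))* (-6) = -1541021/2430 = -634.17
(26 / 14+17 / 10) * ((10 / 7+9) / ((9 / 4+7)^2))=145416 / 335405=0.43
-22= -22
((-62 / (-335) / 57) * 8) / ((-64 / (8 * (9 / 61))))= -0.00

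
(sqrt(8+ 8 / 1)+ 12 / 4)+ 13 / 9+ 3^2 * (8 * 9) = 5908 / 9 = 656.44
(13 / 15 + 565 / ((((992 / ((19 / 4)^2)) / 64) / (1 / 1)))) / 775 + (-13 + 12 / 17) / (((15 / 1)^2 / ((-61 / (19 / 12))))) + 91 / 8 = 29697457 / 2042125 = 14.54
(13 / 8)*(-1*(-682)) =4433 / 4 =1108.25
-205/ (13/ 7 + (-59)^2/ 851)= -244237/ 7086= -34.47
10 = 10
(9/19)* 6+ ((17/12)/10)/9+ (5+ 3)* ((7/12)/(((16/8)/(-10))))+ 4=-338077/20520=-16.48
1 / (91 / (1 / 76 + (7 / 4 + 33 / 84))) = 1147 / 48412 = 0.02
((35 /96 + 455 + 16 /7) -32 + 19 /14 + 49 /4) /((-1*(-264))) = 295181 /177408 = 1.66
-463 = -463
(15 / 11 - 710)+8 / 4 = -706.64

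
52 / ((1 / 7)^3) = 17836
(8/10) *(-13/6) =-1.73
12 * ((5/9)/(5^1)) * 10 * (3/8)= 5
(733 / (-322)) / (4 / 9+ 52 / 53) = -349641 / 218960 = -1.60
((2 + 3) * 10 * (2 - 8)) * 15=-4500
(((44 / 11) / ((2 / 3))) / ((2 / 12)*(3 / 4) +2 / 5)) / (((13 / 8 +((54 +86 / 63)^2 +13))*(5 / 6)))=435456 / 97793525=0.00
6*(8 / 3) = 16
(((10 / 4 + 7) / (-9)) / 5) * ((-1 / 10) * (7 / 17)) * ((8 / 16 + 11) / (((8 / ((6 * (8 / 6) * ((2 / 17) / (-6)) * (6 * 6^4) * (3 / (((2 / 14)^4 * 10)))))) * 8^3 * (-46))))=8621991 / 18496000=0.47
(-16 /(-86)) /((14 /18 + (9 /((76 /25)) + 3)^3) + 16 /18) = 10535424 /12086178173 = 0.00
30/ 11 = 2.73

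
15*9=135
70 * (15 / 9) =350 / 3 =116.67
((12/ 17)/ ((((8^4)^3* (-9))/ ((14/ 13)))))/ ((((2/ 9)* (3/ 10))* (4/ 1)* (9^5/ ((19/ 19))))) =-35/ 448388710187139072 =-0.00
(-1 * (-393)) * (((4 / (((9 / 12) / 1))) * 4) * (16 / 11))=134144 / 11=12194.91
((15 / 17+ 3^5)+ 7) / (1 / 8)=34120 / 17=2007.06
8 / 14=4 / 7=0.57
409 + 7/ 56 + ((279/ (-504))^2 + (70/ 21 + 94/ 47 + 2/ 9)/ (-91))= 150202909/ 366912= 409.37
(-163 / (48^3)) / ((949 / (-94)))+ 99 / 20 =1298816929 / 262379520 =4.95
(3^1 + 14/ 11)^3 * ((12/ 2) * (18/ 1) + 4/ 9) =101331248/ 11979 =8459.07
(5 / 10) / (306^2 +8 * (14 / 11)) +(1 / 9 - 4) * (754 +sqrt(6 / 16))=-54369100141 / 18541944 - 35 * sqrt(6) / 36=-2934.60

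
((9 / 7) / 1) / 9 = 1 / 7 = 0.14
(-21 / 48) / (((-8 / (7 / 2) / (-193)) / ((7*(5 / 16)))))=-330995 / 4096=-80.81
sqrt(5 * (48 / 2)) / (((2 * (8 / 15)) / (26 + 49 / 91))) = 5175 * sqrt(30) / 104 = 272.54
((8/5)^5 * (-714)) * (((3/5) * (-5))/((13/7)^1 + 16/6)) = 1473970176/296875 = 4964.95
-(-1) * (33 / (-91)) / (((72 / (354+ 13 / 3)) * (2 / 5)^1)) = -59125 / 13104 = -4.51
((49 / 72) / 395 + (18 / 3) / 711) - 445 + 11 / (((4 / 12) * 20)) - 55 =-2834557 / 5688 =-498.34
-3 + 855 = 852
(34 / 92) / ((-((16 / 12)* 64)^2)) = -153 / 3014656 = -0.00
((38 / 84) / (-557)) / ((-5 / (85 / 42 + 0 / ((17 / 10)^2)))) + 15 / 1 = 14738543 / 982548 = 15.00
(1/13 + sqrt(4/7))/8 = 1/104 + sqrt(7)/28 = 0.10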